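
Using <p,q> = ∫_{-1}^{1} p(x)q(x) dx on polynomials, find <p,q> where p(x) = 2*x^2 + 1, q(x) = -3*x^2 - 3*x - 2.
<p,q> = -166/15

Expand the product: p(x)·q(x) = -6*x^4 - 6*x^3 - 7*x^2 - 3*x - 2.
∫_{-1}^{1} of each monomial x^k gives [2/(k+1) if k even, 0 if k odd]. Integrating term-by-term (or equivalently evaluating the antiderivative F(x) = -6*x^5/5 - 3*x^4/2 - 7*x^3/3 - 3*x^2/2 - 2*x at the endpoints):
  F(1) − F(−1) = -128/15 − (38/15) = -166/15.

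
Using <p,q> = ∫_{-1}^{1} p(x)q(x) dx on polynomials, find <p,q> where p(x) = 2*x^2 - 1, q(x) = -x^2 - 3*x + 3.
<p,q> = -32/15

Expand the product: p(x)·q(x) = -2*x^4 - 6*x^3 + 7*x^2 + 3*x - 3.
∫_{-1}^{1} of each monomial x^k gives [2/(k+1) if k even, 0 if k odd]. Integrating term-by-term (or equivalently evaluating the antiderivative F(x) = -2*x^5/5 - 3*x^4/2 + 7*x^3/3 + 3*x^2/2 - 3*x at the endpoints):
  F(1) − F(−1) = -16/15 − (16/15) = -32/15.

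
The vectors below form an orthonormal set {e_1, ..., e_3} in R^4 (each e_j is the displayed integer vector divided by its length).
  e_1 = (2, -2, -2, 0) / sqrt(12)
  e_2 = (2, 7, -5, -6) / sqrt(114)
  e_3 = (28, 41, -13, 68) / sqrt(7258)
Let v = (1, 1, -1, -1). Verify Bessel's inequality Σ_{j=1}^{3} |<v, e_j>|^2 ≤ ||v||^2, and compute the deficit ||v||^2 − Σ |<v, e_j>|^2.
Σ |<v, e_j>|^2 = 739/191; ||v||^2 = 4; deficit = 25/191

Write each e_j = u_j / sqrt(<u_j, u_j>) where u_j is the displayed integer vector. Then <v, e_j> = <v, u_j> / sqrt(<u_j, u_j>), so |<v, e_j>|^2 = <v, u_j>^2 / <u_j, u_j>.
Coefficients: <v, e_1> = 2/sqrt(12), <v, e_2> = 20/sqrt(114), <v, e_3> = 14/sqrt(7258).
Square and sum: Σ |<v, e_j>|^2 = 739/191.
Compute ||v||^2 = v·v = 4.
Deficit = 4 − 739/191 = 25/191 ≥ 0, confirming Bessel's inequality. (The deficit equals ||v − Σ <v,e_j> e_j||^2, the squared distance from v to span{e_j}.)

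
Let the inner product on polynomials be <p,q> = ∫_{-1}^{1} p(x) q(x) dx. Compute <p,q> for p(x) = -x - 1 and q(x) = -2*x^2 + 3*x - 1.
<p,q> = 4/3

Expand the product: p(x)·q(x) = 2*x^3 - x^2 - 2*x + 1.
∫_{-1}^{1} of each monomial x^k gives [2/(k+1) if k even, 0 if k odd]. Integrating term-by-term (or equivalently evaluating the antiderivative F(x) = x^4/2 - x^3/3 - x^2 + x at the endpoints):
  F(1) − F(−1) = 1/6 − (-7/6) = 4/3.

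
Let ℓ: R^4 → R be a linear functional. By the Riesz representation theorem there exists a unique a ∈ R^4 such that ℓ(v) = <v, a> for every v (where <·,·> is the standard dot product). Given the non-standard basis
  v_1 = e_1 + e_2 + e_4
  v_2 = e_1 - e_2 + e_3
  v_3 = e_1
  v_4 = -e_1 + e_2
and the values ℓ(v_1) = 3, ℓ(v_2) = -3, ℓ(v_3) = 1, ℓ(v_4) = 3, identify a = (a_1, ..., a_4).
a = (1, 4, 0, -2)

Write a = (a_1, ..., a_4) in the standard basis. For each basis vector v_i, ℓ(v_i) = <v_i, a> is a linear equation in the a_j's. Collect the n equations into a matrix system V a = ℓ, where row i of V is v_i (expressed in the standard basis). Since V is invertible (lower-triangular with 1s on the diagonal, up to permutation), solve by back-substitution:
  V =
[[1, 1, 0, 1],
 [1, -1, 1, 0],
 [1, 0, 0, 0],
 [-1, 1, 0, 0]]
  V a = (3, -3, 1, 3)
Solving gives a = (1, 4, 0, -2).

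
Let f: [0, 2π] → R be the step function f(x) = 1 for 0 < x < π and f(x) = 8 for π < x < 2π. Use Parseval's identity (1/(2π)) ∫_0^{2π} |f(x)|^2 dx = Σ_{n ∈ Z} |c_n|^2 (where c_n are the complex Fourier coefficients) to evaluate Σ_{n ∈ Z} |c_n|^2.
Σ |c_n|^2 = 65/2

Parseval equates the L^2 energy of f (normalised by 1/(2π)) with the ℓ^2 sum of its Fourier coefficients: (1/(2π)) ∫_0^{2π} |f|^2 = Σ |c_n|^2.
Compute the left side: (1/(2π)) [∫_0^π 1^2 dx + ∫_π^{2π} 8^2 dx] = (1/(2π)) · (1π + 64π) = (1 + 64)/2 = 65/2.
So Σ_{n ∈ Z} |c_n|^2 = 65/2.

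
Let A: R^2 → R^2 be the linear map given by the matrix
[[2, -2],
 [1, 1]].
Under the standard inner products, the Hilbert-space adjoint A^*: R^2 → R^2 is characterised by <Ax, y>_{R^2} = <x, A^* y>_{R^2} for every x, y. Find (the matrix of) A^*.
A^* = A^T =
[[2, 1],
 [-2, 1]]

For real matrices with standard dot products, the defining identity <Ax, y> = <x, A^* y> gives (Ax)^T y = x^T (A^*) y, i.e. x^T A^T y = x^T (A^*) y. Since this holds for all x, y, we must have A^* = A^T. Therefore
A^* =
[[2, 1],
 [-2, 1]].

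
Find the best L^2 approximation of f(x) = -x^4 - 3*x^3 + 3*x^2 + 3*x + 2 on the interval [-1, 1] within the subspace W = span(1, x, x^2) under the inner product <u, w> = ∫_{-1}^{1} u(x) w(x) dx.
g(x) = 15*x^2/7 + 6*x/5 + 73/35

The best approximation g ∈ W is the orthogonal projection of f onto W. Writing g = a_0 + a_1 x + a_2 x^2, the coefficients solve the normal equations G · a = b where
  G_{ij} = <φ_i, φ_j> and b_i = <f, φ_i>, with φ_0 = 1, φ_1 = x, φ_2 = x^2.
G =
  [2, 0, 2/3]
  [0, 2/3, 0]
  [2/3, 0, 2/5],
b = (28/5, 4/5, 236/105).
Solving gives a_0 = 73/35, a_1 = 6/5, a_2 = 15/7, so
  g(x) = 15*x^2/7 + 6*x/5 + 73/35.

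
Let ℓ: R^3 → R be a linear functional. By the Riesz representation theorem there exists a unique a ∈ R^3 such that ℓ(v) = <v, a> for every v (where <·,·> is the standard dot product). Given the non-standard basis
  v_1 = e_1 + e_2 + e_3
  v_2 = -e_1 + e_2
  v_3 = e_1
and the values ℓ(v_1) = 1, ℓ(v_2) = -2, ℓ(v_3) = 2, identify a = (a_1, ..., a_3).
a = (2, 0, -1)

Write a = (a_1, ..., a_3) in the standard basis. For each basis vector v_i, ℓ(v_i) = <v_i, a> is a linear equation in the a_j's. Collect the n equations into a matrix system V a = ℓ, where row i of V is v_i (expressed in the standard basis). Since V is invertible (lower-triangular with 1s on the diagonal, up to permutation), solve by back-substitution:
  V =
[[1, 1, 1],
 [-1, 1, 0],
 [1, 0, 0]]
  V a = (1, -2, 2)
Solving gives a = (2, 0, -1).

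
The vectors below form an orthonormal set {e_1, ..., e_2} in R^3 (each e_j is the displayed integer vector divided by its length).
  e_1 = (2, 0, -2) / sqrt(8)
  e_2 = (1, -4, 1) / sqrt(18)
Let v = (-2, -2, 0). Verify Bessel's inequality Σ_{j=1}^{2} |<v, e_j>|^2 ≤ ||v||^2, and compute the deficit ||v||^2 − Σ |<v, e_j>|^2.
Σ |<v, e_j>|^2 = 4; ||v||^2 = 8; deficit = 4

Write each e_j = u_j / sqrt(<u_j, u_j>) where u_j is the displayed integer vector. Then <v, e_j> = <v, u_j> / sqrt(<u_j, u_j>), so |<v, e_j>|^2 = <v, u_j>^2 / <u_j, u_j>.
Coefficients: <v, e_1> = -4/sqrt(8), <v, e_2> = 6/sqrt(18).
Square and sum: Σ |<v, e_j>|^2 = 4.
Compute ||v||^2 = v·v = 8.
Deficit = 8 − 4 = 4 ≥ 0, confirming Bessel's inequality. (The deficit equals ||v − Σ <v,e_j> e_j||^2, the squared distance from v to span{e_j}.)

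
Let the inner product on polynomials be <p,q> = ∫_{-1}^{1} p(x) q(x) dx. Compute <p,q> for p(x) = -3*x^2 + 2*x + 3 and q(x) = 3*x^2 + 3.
<p,q> = 72/5

Expand the product: p(x)·q(x) = -9*x^4 + 6*x^3 + 6*x + 9.
∫_{-1}^{1} of each monomial x^k gives [2/(k+1) if k even, 0 if k odd]. Integrating term-by-term (or equivalently evaluating the antiderivative F(x) = -9*x^5/5 + 3*x^4/2 + 3*x^2 + 9*x at the endpoints):
  F(1) − F(−1) = 117/10 − (-27/10) = 72/5.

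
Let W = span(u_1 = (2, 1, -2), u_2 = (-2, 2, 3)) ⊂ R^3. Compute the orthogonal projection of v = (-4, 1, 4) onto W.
proj_W(v) = (-314/89, 77/89, 392/89)

Set up U = [u_1 | ... | u_2] ∈ R^(3×2). The projector onto W = col(U) is P = U (U^T U)^(-1) U^T.
Compute U^T U =
  [9, -8]
  [-8, 17],
and U^T v = (-15, 22).
Solve U^T U · c = U^T v for the coefficients: c = (-79/89, 78/89). The projection is proj_W(v) = U c.
Check: (v - proj_W(v)) · u_1 = 0  (should be 0).
Check: (v - proj_W(v)) · u_2 = 0  (should be 0).
Result: proj_W(v) = (-314/89, 77/89, 392/89).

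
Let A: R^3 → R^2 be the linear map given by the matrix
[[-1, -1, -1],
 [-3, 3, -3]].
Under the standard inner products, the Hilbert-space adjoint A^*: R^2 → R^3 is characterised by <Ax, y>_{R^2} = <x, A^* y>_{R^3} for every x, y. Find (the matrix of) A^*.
A^* = A^T =
[[-1, -3],
 [-1, 3],
 [-1, -3]]

For real matrices with standard dot products, the defining identity <Ax, y> = <x, A^* y> gives (Ax)^T y = x^T (A^*) y, i.e. x^T A^T y = x^T (A^*) y. Since this holds for all x, y, we must have A^* = A^T. Therefore
A^* =
[[-1, -3],
 [-1, 3],
 [-1, -3]].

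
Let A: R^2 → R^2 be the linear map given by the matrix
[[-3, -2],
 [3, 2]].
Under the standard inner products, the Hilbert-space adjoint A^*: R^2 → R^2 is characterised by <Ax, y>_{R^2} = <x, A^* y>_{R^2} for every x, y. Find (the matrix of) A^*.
A^* = A^T =
[[-3, 3],
 [-2, 2]]

For real matrices with standard dot products, the defining identity <Ax, y> = <x, A^* y> gives (Ax)^T y = x^T (A^*) y, i.e. x^T A^T y = x^T (A^*) y. Since this holds for all x, y, we must have A^* = A^T. Therefore
A^* =
[[-3, 3],
 [-2, 2]].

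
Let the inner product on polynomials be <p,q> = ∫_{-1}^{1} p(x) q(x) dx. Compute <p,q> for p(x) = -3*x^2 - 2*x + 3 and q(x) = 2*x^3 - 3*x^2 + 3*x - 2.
<p,q> = -16

Expand the product: p(x)·q(x) = -6*x^5 + 5*x^4 + 3*x^3 - 9*x^2 + 13*x - 6.
∫_{-1}^{1} of each monomial x^k gives [2/(k+1) if k even, 0 if k odd]. Integrating term-by-term (or equivalently evaluating the antiderivative F(x) = -x^6 + x^5 + 3*x^4/4 - 3*x^3 + 13*x^2/2 - 6*x at the endpoints):
  F(1) − F(−1) = -7/4 − (57/4) = -16.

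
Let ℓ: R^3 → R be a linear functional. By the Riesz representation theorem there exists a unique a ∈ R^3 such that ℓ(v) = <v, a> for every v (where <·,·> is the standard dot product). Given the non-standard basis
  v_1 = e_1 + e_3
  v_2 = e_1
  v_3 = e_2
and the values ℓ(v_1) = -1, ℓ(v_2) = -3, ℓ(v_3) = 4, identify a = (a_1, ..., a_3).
a = (-3, 4, 2)

Write a = (a_1, ..., a_3) in the standard basis. For each basis vector v_i, ℓ(v_i) = <v_i, a> is a linear equation in the a_j's. Collect the n equations into a matrix system V a = ℓ, where row i of V is v_i (expressed in the standard basis). Since V is invertible (lower-triangular with 1s on the diagonal, up to permutation), solve by back-substitution:
  V =
[[1, 0, 1],
 [1, 0, 0],
 [0, 1, 0]]
  V a = (-1, -3, 4)
Solving gives a = (-3, 4, 2).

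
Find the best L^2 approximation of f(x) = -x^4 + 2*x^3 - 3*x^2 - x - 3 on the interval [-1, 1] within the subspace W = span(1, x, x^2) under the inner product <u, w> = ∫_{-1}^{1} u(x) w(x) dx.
g(x) = -27*x^2/7 + x/5 - 102/35

The best approximation g ∈ W is the orthogonal projection of f onto W. Writing g = a_0 + a_1 x + a_2 x^2, the coefficients solve the normal equations G · a = b where
  G_{ij} = <φ_i, φ_j> and b_i = <f, φ_i>, with φ_0 = 1, φ_1 = x, φ_2 = x^2.
G =
  [2, 0, 2/3]
  [0, 2/3, 0]
  [2/3, 0, 2/5],
b = (-42/5, 2/15, -122/35).
Solving gives a_0 = -102/35, a_1 = 1/5, a_2 = -27/7, so
  g(x) = -27*x^2/7 + x/5 - 102/35.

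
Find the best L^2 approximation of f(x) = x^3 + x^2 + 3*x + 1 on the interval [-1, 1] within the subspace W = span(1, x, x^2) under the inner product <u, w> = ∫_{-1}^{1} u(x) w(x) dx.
g(x) = x^2 + 18*x/5 + 1

The best approximation g ∈ W is the orthogonal projection of f onto W. Writing g = a_0 + a_1 x + a_2 x^2, the coefficients solve the normal equations G · a = b where
  G_{ij} = <φ_i, φ_j> and b_i = <f, φ_i>, with φ_0 = 1, φ_1 = x, φ_2 = x^2.
G =
  [2, 0, 2/3]
  [0, 2/3, 0]
  [2/3, 0, 2/5],
b = (8/3, 12/5, 16/15).
Solving gives a_0 = 1, a_1 = 18/5, a_2 = 1, so
  g(x) = x^2 + 18*x/5 + 1.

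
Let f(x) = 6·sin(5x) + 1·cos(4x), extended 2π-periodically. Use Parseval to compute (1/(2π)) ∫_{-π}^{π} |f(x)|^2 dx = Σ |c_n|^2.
Σ |c_n|^2 = 37/2

Expand |f|^2 and use orthogonality of {sin(nx), cos(mx)} on [-π, π]:
  ∫_{-π}^{π} sin(nx)^2 dx = π, ∫ cos(mx)^2 dx = π, and cross terms integrate to 0.
So ∫_{-π}^{π} f(x)^2 dx = 6^2 · π + 1^2 · π = (36 + 1)π.
Divide by 2π: (36 + 1)/2 = 37/2.
By Parseval, this equals Σ |c_n|^2.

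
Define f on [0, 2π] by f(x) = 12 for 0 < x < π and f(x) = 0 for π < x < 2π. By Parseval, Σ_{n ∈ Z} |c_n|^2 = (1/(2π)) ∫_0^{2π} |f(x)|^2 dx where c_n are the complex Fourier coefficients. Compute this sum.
Σ |c_n|^2 = 72

Parseval equates the L^2 energy of f (normalised by 1/(2π)) with the ℓ^2 sum of its Fourier coefficients: (1/(2π)) ∫_0^{2π} |f|^2 = Σ |c_n|^2.
Compute the left side: (1/(2π)) [∫_0^π 12^2 dx + ∫_π^{2π} 0^2 dx] = (1/(2π)) · (144π + 0π) = (144 + 0)/2 = 72.
So Σ_{n ∈ Z} |c_n|^2 = 72.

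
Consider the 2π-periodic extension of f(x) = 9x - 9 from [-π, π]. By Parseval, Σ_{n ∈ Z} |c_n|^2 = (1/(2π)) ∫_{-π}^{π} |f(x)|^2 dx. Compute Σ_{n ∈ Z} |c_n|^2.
Σ |c_n|^2 = 27π^2 + 81

Expand and integrate term by term over [-π, π]:
  ∫ (9x)^2 dx = 81·(2π^3/3); ∫ 2·9·(-9)·x dx = 0 (odd integrand); ∫ (-9)^2 dx = 81·2π.
So (1/(2π)) ∫_{-π}^{π} (9x - 9)^2 dx = 81π^2/3 + 81 = 27π^2 + 81.
Parseval ⇒ Σ |c_n|^2 = 27π^2 + 81.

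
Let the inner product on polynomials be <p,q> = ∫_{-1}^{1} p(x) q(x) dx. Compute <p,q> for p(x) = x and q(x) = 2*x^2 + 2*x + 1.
<p,q> = 4/3

Expand the product: p(x)·q(x) = 2*x^3 + 2*x^2 + x.
∫_{-1}^{1} of each monomial x^k gives [2/(k+1) if k even, 0 if k odd]. Integrating term-by-term (or equivalently evaluating the antiderivative F(x) = x^4/2 + 2*x^3/3 + x^2/2 at the endpoints):
  F(1) − F(−1) = 5/3 − (1/3) = 4/3.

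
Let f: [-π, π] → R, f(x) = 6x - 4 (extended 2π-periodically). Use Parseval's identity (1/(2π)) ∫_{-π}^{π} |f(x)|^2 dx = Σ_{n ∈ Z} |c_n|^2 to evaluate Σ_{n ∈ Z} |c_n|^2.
Σ |c_n|^2 = 12π^2 + 16

Expand and integrate term by term over [-π, π]:
  ∫ (6x)^2 dx = 36·(2π^3/3); ∫ 2·6·(-4)·x dx = 0 (odd integrand); ∫ (-4)^2 dx = 16·2π.
So (1/(2π)) ∫_{-π}^{π} (6x - 4)^2 dx = 36π^2/3 + 16 = 12π^2 + 16.
Parseval ⇒ Σ |c_n|^2 = 12π^2 + 16.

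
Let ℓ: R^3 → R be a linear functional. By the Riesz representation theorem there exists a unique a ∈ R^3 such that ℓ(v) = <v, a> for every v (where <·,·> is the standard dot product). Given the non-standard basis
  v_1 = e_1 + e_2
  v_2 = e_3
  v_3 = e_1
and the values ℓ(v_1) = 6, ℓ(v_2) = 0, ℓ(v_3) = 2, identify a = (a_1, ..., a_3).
a = (2, 4, 0)

Write a = (a_1, ..., a_3) in the standard basis. For each basis vector v_i, ℓ(v_i) = <v_i, a> is a linear equation in the a_j's. Collect the n equations into a matrix system V a = ℓ, where row i of V is v_i (expressed in the standard basis). Since V is invertible (lower-triangular with 1s on the diagonal, up to permutation), solve by back-substitution:
  V =
[[1, 1, 0],
 [0, 0, 1],
 [1, 0, 0]]
  V a = (6, 0, 2)
Solving gives a = (2, 4, 0).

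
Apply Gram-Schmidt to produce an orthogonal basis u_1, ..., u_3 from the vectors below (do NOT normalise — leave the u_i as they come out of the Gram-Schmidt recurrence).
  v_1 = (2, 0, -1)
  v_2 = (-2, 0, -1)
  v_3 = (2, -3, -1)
Orthogonal basis:
  u_1 = (2, 0, -1)
  u_2 = (-4/5, 0, -8/5)
  u_3 = (0, -3, 0)

Apply the Gram-Schmidt recurrence
  u_1 = v_1
  u_i = v_i − Σ_{j<i} ((v_i · u_j) / (u_j · u_j)) · u_j.

Step by step this gives:
  u_1 = (2, 0, -1)
  u_2 = (-4/5, 0, -8/5)
  u_3 = (0, -3, 0)

Orthogonality check:
  u_2 · u_1 = 0 (should be 0)
  u_3 · u_1 = 0 (should be 0)
  u_3 · u_2 = 0 (should be 0)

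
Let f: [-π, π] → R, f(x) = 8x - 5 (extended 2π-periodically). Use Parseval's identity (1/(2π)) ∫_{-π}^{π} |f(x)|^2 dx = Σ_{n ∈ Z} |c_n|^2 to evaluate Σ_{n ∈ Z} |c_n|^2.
Σ |c_n|^2 = 64π^2/3 + 25

Expand and integrate term by term over [-π, π]:
  ∫ (8x)^2 dx = 64·(2π^3/3); ∫ 2·8·(-5)·x dx = 0 (odd integrand); ∫ (-5)^2 dx = 25·2π.
So (1/(2π)) ∫_{-π}^{π} (8x - 5)^2 dx = 64π^2/3 + 25 = 64π^2/3 + 25.
Parseval ⇒ Σ |c_n|^2 = 64π^2/3 + 25.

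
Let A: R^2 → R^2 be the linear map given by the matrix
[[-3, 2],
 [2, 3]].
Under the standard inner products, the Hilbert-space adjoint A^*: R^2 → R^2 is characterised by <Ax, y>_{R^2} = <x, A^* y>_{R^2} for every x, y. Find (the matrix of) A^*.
A^* = A^T =
[[-3, 2],
 [2, 3]]

For real matrices with standard dot products, the defining identity <Ax, y> = <x, A^* y> gives (Ax)^T y = x^T (A^*) y, i.e. x^T A^T y = x^T (A^*) y. Since this holds for all x, y, we must have A^* = A^T. Therefore
A^* =
[[-3, 2],
 [2, 3]].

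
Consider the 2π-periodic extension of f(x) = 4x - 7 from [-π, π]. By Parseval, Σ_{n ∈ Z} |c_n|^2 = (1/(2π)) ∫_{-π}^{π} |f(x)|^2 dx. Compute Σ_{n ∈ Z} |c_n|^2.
Σ |c_n|^2 = 16π^2/3 + 49

Expand and integrate term by term over [-π, π]:
  ∫ (4x)^2 dx = 16·(2π^3/3); ∫ 2·4·(-7)·x dx = 0 (odd integrand); ∫ (-7)^2 dx = 49·2π.
So (1/(2π)) ∫_{-π}^{π} (4x - 7)^2 dx = 16π^2/3 + 49 = 16π^2/3 + 49.
Parseval ⇒ Σ |c_n|^2 = 16π^2/3 + 49.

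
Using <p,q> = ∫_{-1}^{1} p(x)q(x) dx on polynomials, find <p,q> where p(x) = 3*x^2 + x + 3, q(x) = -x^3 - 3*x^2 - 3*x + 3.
<p,q> = 12

Expand the product: p(x)·q(x) = -3*x^5 - 10*x^4 - 15*x^3 - 3*x^2 - 6*x + 9.
∫_{-1}^{1} of each monomial x^k gives [2/(k+1) if k even, 0 if k odd]. Integrating term-by-term (or equivalently evaluating the antiderivative F(x) = -x^6/2 - 2*x^5 - 15*x^4/4 - x^3 - 3*x^2 + 9*x at the endpoints):
  F(1) − F(−1) = -5/4 − (-53/4) = 12.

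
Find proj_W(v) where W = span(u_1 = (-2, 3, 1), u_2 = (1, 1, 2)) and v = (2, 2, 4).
proj_W(v) = (2, 2, 4)

Set up U = [u_1 | ... | u_2] ∈ R^(3×2). The projector onto W = col(U) is P = U (U^T U)^(-1) U^T.
Compute U^T U =
  [14, 3]
  [3, 6],
and U^T v = (6, 12).
Solve U^T U · c = U^T v for the coefficients: c = (0, 2). The projection is proj_W(v) = U c.
Check: (v - proj_W(v)) · u_1 = 0  (should be 0).
Check: (v - proj_W(v)) · u_2 = 0  (should be 0).
Result: proj_W(v) = (2, 2, 4).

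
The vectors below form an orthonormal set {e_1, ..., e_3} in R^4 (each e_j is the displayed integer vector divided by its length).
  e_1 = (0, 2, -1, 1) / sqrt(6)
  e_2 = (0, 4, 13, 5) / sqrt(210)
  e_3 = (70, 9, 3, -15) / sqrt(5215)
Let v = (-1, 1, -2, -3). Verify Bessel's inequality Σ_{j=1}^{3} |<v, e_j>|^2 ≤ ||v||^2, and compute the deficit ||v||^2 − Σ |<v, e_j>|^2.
Σ |<v, e_j>|^2 = 1010/149; ||v||^2 = 15; deficit = 1225/149

Write each e_j = u_j / sqrt(<u_j, u_j>) where u_j is the displayed integer vector. Then <v, e_j> = <v, u_j> / sqrt(<u_j, u_j>), so |<v, e_j>|^2 = <v, u_j>^2 / <u_j, u_j>.
Coefficients: <v, e_1> = 1/sqrt(6), <v, e_2> = -37/sqrt(210), <v, e_3> = -22/sqrt(5215).
Square and sum: Σ |<v, e_j>|^2 = 1010/149.
Compute ||v||^2 = v·v = 15.
Deficit = 15 − 1010/149 = 1225/149 ≥ 0, confirming Bessel's inequality. (The deficit equals ||v − Σ <v,e_j> e_j||^2, the squared distance from v to span{e_j}.)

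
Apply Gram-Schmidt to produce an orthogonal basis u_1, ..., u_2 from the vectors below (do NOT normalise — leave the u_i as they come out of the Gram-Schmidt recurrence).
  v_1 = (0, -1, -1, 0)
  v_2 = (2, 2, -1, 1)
Orthogonal basis:
  u_1 = (0, -1, -1, 0)
  u_2 = (2, 3/2, -3/2, 1)

Apply the Gram-Schmidt recurrence
  u_1 = v_1
  u_i = v_i − Σ_{j<i} ((v_i · u_j) / (u_j · u_j)) · u_j.

Step by step this gives:
  u_1 = (0, -1, -1, 0)
  u_2 = (2, 3/2, -3/2, 1)

Orthogonality check:
  u_2 · u_1 = 0 (should be 0)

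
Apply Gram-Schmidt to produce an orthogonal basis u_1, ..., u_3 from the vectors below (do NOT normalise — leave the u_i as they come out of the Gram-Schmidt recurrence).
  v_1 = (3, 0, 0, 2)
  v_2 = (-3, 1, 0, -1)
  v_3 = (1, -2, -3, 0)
Orthogonal basis:
  u_1 = (3, 0, 0, 2)
  u_2 = (-6/13, 1, 0, 9/13)
  u_3 = (-4/11, -6/11, -3, 6/11)

Apply the Gram-Schmidt recurrence
  u_1 = v_1
  u_i = v_i − Σ_{j<i} ((v_i · u_j) / (u_j · u_j)) · u_j.

Step by step this gives:
  u_1 = (3, 0, 0, 2)
  u_2 = (-6/13, 1, 0, 9/13)
  u_3 = (-4/11, -6/11, -3, 6/11)

Orthogonality check:
  u_2 · u_1 = 0 (should be 0)
  u_3 · u_1 = 0 (should be 0)
  u_3 · u_2 = 0 (should be 0)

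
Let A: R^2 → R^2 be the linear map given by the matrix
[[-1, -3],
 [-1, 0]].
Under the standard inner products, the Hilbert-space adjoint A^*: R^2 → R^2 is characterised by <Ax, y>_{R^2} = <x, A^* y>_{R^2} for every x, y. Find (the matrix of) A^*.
A^* = A^T =
[[-1, -1],
 [-3, 0]]

For real matrices with standard dot products, the defining identity <Ax, y> = <x, A^* y> gives (Ax)^T y = x^T (A^*) y, i.e. x^T A^T y = x^T (A^*) y. Since this holds for all x, y, we must have A^* = A^T. Therefore
A^* =
[[-1, -1],
 [-3, 0]].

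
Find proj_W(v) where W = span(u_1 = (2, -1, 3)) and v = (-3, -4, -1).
proj_W(v) = (-5/7, 5/14, -15/14)

Set up U = [u_1 | ... | u_1] ∈ R^(3×1). The projector onto W = col(U) is P = U (U^T U)^(-1) U^T.
Compute U^T U =
  [14],
and U^T v = (-5).
Solve U^T U · c = U^T v for the coefficients: c = (-5/14). The projection is proj_W(v) = U c.
Check: (v - proj_W(v)) · u_1 = 0  (should be 0).
Result: proj_W(v) = (-5/7, 5/14, -15/14).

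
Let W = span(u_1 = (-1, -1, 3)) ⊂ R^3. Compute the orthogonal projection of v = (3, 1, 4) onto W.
proj_W(v) = (-8/11, -8/11, 24/11)

Set up U = [u_1 | ... | u_1] ∈ R^(3×1). The projector onto W = col(U) is P = U (U^T U)^(-1) U^T.
Compute U^T U =
  [11],
and U^T v = (8).
Solve U^T U · c = U^T v for the coefficients: c = (8/11). The projection is proj_W(v) = U c.
Check: (v - proj_W(v)) · u_1 = 0  (should be 0).
Result: proj_W(v) = (-8/11, -8/11, 24/11).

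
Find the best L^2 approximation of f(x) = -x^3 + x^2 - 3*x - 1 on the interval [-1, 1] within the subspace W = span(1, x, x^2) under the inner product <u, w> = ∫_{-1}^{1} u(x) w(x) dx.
g(x) = x^2 - 18*x/5 - 1

The best approximation g ∈ W is the orthogonal projection of f onto W. Writing g = a_0 + a_1 x + a_2 x^2, the coefficients solve the normal equations G · a = b where
  G_{ij} = <φ_i, φ_j> and b_i = <f, φ_i>, with φ_0 = 1, φ_1 = x, φ_2 = x^2.
G =
  [2, 0, 2/3]
  [0, 2/3, 0]
  [2/3, 0, 2/5],
b = (-4/3, -12/5, -4/15).
Solving gives a_0 = -1, a_1 = -18/5, a_2 = 1, so
  g(x) = x^2 - 18*x/5 - 1.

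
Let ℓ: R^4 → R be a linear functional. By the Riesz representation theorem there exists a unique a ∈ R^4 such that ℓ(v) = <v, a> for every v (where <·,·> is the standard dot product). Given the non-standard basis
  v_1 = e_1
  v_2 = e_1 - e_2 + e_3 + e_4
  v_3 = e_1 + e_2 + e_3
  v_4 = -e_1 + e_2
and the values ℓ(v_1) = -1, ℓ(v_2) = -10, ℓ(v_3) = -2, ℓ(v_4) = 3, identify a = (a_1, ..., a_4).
a = (-1, 2, -3, -4)

Write a = (a_1, ..., a_4) in the standard basis. For each basis vector v_i, ℓ(v_i) = <v_i, a> is a linear equation in the a_j's. Collect the n equations into a matrix system V a = ℓ, where row i of V is v_i (expressed in the standard basis). Since V is invertible (lower-triangular with 1s on the diagonal, up to permutation), solve by back-substitution:
  V =
[[1, 0, 0, 0],
 [1, -1, 1, 1],
 [1, 1, 1, 0],
 [-1, 1, 0, 0]]
  V a = (-1, -10, -2, 3)
Solving gives a = (-1, 2, -3, -4).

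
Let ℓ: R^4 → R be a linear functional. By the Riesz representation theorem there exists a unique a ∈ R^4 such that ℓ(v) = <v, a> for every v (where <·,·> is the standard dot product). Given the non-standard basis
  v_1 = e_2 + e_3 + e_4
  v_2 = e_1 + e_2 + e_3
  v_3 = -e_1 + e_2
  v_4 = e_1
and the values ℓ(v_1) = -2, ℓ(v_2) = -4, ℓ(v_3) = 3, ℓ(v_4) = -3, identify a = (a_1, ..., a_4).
a = (-3, 0, -1, -1)

Write a = (a_1, ..., a_4) in the standard basis. For each basis vector v_i, ℓ(v_i) = <v_i, a> is a linear equation in the a_j's. Collect the n equations into a matrix system V a = ℓ, where row i of V is v_i (expressed in the standard basis). Since V is invertible (lower-triangular with 1s on the diagonal, up to permutation), solve by back-substitution:
  V =
[[0, 1, 1, 1],
 [1, 1, 1, 0],
 [-1, 1, 0, 0],
 [1, 0, 0, 0]]
  V a = (-2, -4, 3, -3)
Solving gives a = (-3, 0, -1, -1).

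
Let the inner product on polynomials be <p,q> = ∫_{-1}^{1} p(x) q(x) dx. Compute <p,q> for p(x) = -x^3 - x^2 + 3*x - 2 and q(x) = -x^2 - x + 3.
<p,q> = -208/15

Expand the product: p(x)·q(x) = x^5 + 2*x^4 - 5*x^3 - 4*x^2 + 11*x - 6.
∫_{-1}^{1} of each monomial x^k gives [2/(k+1) if k even, 0 if k odd]. Integrating term-by-term (or equivalently evaluating the antiderivative F(x) = x^6/6 + 2*x^5/5 - 5*x^4/4 - 4*x^3/3 + 11*x^2/2 - 6*x at the endpoints):
  F(1) − F(−1) = -151/60 − (227/20) = -208/15.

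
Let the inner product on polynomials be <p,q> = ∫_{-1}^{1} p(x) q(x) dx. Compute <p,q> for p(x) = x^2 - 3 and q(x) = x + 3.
<p,q> = -16

Expand the product: p(x)·q(x) = x^3 + 3*x^2 - 3*x - 9.
∫_{-1}^{1} of each monomial x^k gives [2/(k+1) if k even, 0 if k odd]. Integrating term-by-term (or equivalently evaluating the antiderivative F(x) = x^4/4 + x^3 - 3*x^2/2 - 9*x at the endpoints):
  F(1) − F(−1) = -37/4 − (27/4) = -16.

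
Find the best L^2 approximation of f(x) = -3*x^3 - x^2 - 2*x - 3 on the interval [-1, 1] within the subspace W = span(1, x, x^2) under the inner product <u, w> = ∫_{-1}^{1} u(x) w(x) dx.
g(x) = -x^2 - 19*x/5 - 3

The best approximation g ∈ W is the orthogonal projection of f onto W. Writing g = a_0 + a_1 x + a_2 x^2, the coefficients solve the normal equations G · a = b where
  G_{ij} = <φ_i, φ_j> and b_i = <f, φ_i>, with φ_0 = 1, φ_1 = x, φ_2 = x^2.
G =
  [2, 0, 2/3]
  [0, 2/3, 0]
  [2/3, 0, 2/5],
b = (-20/3, -38/15, -12/5).
Solving gives a_0 = -3, a_1 = -19/5, a_2 = -1, so
  g(x) = -x^2 - 19*x/5 - 3.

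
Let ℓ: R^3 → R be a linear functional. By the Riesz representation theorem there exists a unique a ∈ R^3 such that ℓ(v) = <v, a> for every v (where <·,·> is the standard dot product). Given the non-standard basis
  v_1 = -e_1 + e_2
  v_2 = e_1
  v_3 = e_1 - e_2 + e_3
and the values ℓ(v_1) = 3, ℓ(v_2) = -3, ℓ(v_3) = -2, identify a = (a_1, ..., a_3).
a = (-3, 0, 1)

Write a = (a_1, ..., a_3) in the standard basis. For each basis vector v_i, ℓ(v_i) = <v_i, a> is a linear equation in the a_j's. Collect the n equations into a matrix system V a = ℓ, where row i of V is v_i (expressed in the standard basis). Since V is invertible (lower-triangular with 1s on the diagonal, up to permutation), solve by back-substitution:
  V =
[[-1, 1, 0],
 [1, 0, 0],
 [1, -1, 1]]
  V a = (3, -3, -2)
Solving gives a = (-3, 0, 1).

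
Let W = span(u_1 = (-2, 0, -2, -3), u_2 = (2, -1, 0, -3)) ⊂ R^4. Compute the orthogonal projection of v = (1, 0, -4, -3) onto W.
proj_W(v) = (-86/213, -112/213, -310/213, -267/71)

Set up U = [u_1 | ... | u_2] ∈ R^(4×2). The projector onto W = col(U) is P = U (U^T U)^(-1) U^T.
Compute U^T U =
  [17, 5]
  [5, 14],
and U^T v = (15, 11).
Solve U^T U · c = U^T v for the coefficients: c = (155/213, 112/213). The projection is proj_W(v) = U c.
Check: (v - proj_W(v)) · u_1 = 0  (should be 0).
Check: (v - proj_W(v)) · u_2 = 0  (should be 0).
Result: proj_W(v) = (-86/213, -112/213, -310/213, -267/71).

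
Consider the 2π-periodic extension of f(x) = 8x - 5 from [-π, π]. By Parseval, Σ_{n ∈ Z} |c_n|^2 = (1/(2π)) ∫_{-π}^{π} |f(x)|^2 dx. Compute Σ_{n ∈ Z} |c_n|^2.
Σ |c_n|^2 = 64π^2/3 + 25

Expand and integrate term by term over [-π, π]:
  ∫ (8x)^2 dx = 64·(2π^3/3); ∫ 2·8·(-5)·x dx = 0 (odd integrand); ∫ (-5)^2 dx = 25·2π.
So (1/(2π)) ∫_{-π}^{π} (8x - 5)^2 dx = 64π^2/3 + 25 = 64π^2/3 + 25.
Parseval ⇒ Σ |c_n|^2 = 64π^2/3 + 25.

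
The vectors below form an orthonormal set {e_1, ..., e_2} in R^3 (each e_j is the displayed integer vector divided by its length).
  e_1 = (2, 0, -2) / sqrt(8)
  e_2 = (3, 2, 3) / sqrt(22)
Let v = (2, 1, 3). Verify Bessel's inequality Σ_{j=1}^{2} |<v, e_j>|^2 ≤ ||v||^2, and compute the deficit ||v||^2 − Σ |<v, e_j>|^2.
Σ |<v, e_j>|^2 = 150/11; ||v||^2 = 14; deficit = 4/11

Write each e_j = u_j / sqrt(<u_j, u_j>) where u_j is the displayed integer vector. Then <v, e_j> = <v, u_j> / sqrt(<u_j, u_j>), so |<v, e_j>|^2 = <v, u_j>^2 / <u_j, u_j>.
Coefficients: <v, e_1> = -2/sqrt(8), <v, e_2> = 17/sqrt(22).
Square and sum: Σ |<v, e_j>|^2 = 150/11.
Compute ||v||^2 = v·v = 14.
Deficit = 14 − 150/11 = 4/11 ≥ 0, confirming Bessel's inequality. (The deficit equals ||v − Σ <v,e_j> e_j||^2, the squared distance from v to span{e_j}.)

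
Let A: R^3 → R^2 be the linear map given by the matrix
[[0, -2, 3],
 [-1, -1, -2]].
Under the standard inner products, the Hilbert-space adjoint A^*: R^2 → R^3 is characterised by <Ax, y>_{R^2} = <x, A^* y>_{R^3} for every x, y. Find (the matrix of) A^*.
A^* = A^T =
[[0, -1],
 [-2, -1],
 [3, -2]]

For real matrices with standard dot products, the defining identity <Ax, y> = <x, A^* y> gives (Ax)^T y = x^T (A^*) y, i.e. x^T A^T y = x^T (A^*) y. Since this holds for all x, y, we must have A^* = A^T. Therefore
A^* =
[[0, -1],
 [-2, -1],
 [3, -2]].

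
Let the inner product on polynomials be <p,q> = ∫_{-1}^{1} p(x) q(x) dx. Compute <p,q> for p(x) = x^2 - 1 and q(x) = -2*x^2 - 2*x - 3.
<p,q> = 68/15

Expand the product: p(x)·q(x) = -2*x^4 - 2*x^3 - x^2 + 2*x + 3.
∫_{-1}^{1} of each monomial x^k gives [2/(k+1) if k even, 0 if k odd]. Integrating term-by-term (or equivalently evaluating the antiderivative F(x) = -2*x^5/5 - x^4/2 - x^3/3 + x^2 + 3*x at the endpoints):
  F(1) − F(−1) = 83/30 − (-53/30) = 68/15.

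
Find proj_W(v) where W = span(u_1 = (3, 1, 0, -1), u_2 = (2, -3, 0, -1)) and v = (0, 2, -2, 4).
proj_W(v) = (-28/23, 53/23, 0, 15/23)

Set up U = [u_1 | ... | u_2] ∈ R^(4×2). The projector onto W = col(U) is P = U (U^T U)^(-1) U^T.
Compute U^T U =
  [11, 4]
  [4, 14],
and U^T v = (-2, -10).
Solve U^T U · c = U^T v for the coefficients: c = (2/23, -17/23). The projection is proj_W(v) = U c.
Check: (v - proj_W(v)) · u_1 = 0  (should be 0).
Check: (v - proj_W(v)) · u_2 = 0  (should be 0).
Result: proj_W(v) = (-28/23, 53/23, 0, 15/23).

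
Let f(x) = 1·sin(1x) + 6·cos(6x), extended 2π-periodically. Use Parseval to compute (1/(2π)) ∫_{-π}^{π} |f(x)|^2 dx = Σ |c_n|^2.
Σ |c_n|^2 = 37/2

Expand |f|^2 and use orthogonality of {sin(nx), cos(mx)} on [-π, π]:
  ∫_{-π}^{π} sin(nx)^2 dx = π, ∫ cos(mx)^2 dx = π, and cross terms integrate to 0.
So ∫_{-π}^{π} f(x)^2 dx = 1^2 · π + 6^2 · π = (1 + 36)π.
Divide by 2π: (1 + 36)/2 = 37/2.
By Parseval, this equals Σ |c_n|^2.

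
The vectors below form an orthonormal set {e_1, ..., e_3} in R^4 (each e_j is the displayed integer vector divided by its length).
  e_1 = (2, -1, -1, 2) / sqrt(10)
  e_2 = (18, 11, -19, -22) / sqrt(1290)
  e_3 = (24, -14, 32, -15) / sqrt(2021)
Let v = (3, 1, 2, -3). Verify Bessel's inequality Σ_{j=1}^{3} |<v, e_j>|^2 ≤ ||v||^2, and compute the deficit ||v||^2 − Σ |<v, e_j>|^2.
Σ |<v, e_j>|^2 = 1006/47; ||v||^2 = 23; deficit = 75/47

Write each e_j = u_j / sqrt(<u_j, u_j>) where u_j is the displayed integer vector. Then <v, e_j> = <v, u_j> / sqrt(<u_j, u_j>), so |<v, e_j>|^2 = <v, u_j>^2 / <u_j, u_j>.
Coefficients: <v, e_1> = -3/sqrt(10), <v, e_2> = 93/sqrt(1290), <v, e_3> = 167/sqrt(2021).
Square and sum: Σ |<v, e_j>|^2 = 1006/47.
Compute ||v||^2 = v·v = 23.
Deficit = 23 − 1006/47 = 75/47 ≥ 0, confirming Bessel's inequality. (The deficit equals ||v − Σ <v,e_j> e_j||^2, the squared distance from v to span{e_j}.)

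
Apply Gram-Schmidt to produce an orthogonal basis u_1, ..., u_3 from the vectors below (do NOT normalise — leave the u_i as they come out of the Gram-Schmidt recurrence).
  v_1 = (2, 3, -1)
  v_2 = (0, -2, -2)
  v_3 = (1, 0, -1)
Orthogonal basis:
  u_1 = (2, 3, -1)
  u_2 = (4/7, -8/7, -16/7)
  u_3 = (1/3, -1/6, 1/6)

Apply the Gram-Schmidt recurrence
  u_1 = v_1
  u_i = v_i − Σ_{j<i} ((v_i · u_j) / (u_j · u_j)) · u_j.

Step by step this gives:
  u_1 = (2, 3, -1)
  u_2 = (4/7, -8/7, -16/7)
  u_3 = (1/3, -1/6, 1/6)

Orthogonality check:
  u_2 · u_1 = 0 (should be 0)
  u_3 · u_1 = 0 (should be 0)
  u_3 · u_2 = 0 (should be 0)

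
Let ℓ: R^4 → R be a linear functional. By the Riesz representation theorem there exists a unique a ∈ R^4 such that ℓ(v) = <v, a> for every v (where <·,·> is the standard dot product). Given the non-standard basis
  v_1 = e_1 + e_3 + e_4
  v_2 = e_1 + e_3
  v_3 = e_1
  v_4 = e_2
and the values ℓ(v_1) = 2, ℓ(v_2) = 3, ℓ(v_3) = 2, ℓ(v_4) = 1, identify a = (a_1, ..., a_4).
a = (2, 1, 1, -1)

Write a = (a_1, ..., a_4) in the standard basis. For each basis vector v_i, ℓ(v_i) = <v_i, a> is a linear equation in the a_j's. Collect the n equations into a matrix system V a = ℓ, where row i of V is v_i (expressed in the standard basis). Since V is invertible (lower-triangular with 1s on the diagonal, up to permutation), solve by back-substitution:
  V =
[[1, 0, 1, 1],
 [1, 0, 1, 0],
 [1, 0, 0, 0],
 [0, 1, 0, 0]]
  V a = (2, 3, 2, 1)
Solving gives a = (2, 1, 1, -1).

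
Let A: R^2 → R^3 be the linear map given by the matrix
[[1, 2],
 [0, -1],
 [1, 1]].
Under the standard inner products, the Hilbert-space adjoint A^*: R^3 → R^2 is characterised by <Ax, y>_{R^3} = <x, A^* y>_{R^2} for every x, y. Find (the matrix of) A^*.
A^* = A^T =
[[1, 0, 1],
 [2, -1, 1]]

For real matrices with standard dot products, the defining identity <Ax, y> = <x, A^* y> gives (Ax)^T y = x^T (A^*) y, i.e. x^T A^T y = x^T (A^*) y. Since this holds for all x, y, we must have A^* = A^T. Therefore
A^* =
[[1, 0, 1],
 [2, -1, 1]].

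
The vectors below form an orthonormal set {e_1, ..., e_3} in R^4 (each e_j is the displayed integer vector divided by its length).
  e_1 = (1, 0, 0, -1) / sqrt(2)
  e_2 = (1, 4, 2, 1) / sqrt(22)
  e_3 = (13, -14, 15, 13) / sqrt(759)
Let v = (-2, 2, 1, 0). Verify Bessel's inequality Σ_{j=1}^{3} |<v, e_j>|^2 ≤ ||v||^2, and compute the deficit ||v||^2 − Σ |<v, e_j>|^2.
Σ |<v, e_j>|^2 = 159/23; ||v||^2 = 9; deficit = 48/23

Write each e_j = u_j / sqrt(<u_j, u_j>) where u_j is the displayed integer vector. Then <v, e_j> = <v, u_j> / sqrt(<u_j, u_j>), so |<v, e_j>|^2 = <v, u_j>^2 / <u_j, u_j>.
Coefficients: <v, e_1> = -2/sqrt(2), <v, e_2> = 8/sqrt(22), <v, e_3> = -39/sqrt(759).
Square and sum: Σ |<v, e_j>|^2 = 159/23.
Compute ||v||^2 = v·v = 9.
Deficit = 9 − 159/23 = 48/23 ≥ 0, confirming Bessel's inequality. (The deficit equals ||v − Σ <v,e_j> e_j||^2, the squared distance from v to span{e_j}.)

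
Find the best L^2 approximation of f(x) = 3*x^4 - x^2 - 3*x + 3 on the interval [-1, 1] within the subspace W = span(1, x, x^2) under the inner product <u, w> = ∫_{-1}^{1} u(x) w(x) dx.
g(x) = 11*x^2/7 - 3*x + 96/35

The best approximation g ∈ W is the orthogonal projection of f onto W. Writing g = a_0 + a_1 x + a_2 x^2, the coefficients solve the normal equations G · a = b where
  G_{ij} = <φ_i, φ_j> and b_i = <f, φ_i>, with φ_0 = 1, φ_1 = x, φ_2 = x^2.
G =
  [2, 0, 2/3]
  [0, 2/3, 0]
  [2/3, 0, 2/5],
b = (98/15, -2, 86/35).
Solving gives a_0 = 96/35, a_1 = -3, a_2 = 11/7, so
  g(x) = 11*x^2/7 - 3*x + 96/35.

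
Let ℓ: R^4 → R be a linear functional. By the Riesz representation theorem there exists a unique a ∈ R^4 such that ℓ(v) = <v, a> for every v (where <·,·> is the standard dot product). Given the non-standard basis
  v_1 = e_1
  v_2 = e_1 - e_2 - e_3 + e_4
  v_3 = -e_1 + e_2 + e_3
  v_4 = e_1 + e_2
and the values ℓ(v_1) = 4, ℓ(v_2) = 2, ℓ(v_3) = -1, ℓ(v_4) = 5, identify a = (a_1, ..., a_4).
a = (4, 1, 2, 1)

Write a = (a_1, ..., a_4) in the standard basis. For each basis vector v_i, ℓ(v_i) = <v_i, a> is a linear equation in the a_j's. Collect the n equations into a matrix system V a = ℓ, where row i of V is v_i (expressed in the standard basis). Since V is invertible (lower-triangular with 1s on the diagonal, up to permutation), solve by back-substitution:
  V =
[[1, 0, 0, 0],
 [1, -1, -1, 1],
 [-1, 1, 1, 0],
 [1, 1, 0, 0]]
  V a = (4, 2, -1, 5)
Solving gives a = (4, 1, 2, 1).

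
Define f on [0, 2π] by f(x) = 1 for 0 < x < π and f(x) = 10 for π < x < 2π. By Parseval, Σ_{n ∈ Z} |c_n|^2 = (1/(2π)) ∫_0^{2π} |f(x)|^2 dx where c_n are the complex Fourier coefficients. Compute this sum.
Σ |c_n|^2 = 101/2

Parseval equates the L^2 energy of f (normalised by 1/(2π)) with the ℓ^2 sum of its Fourier coefficients: (1/(2π)) ∫_0^{2π} |f|^2 = Σ |c_n|^2.
Compute the left side: (1/(2π)) [∫_0^π 1^2 dx + ∫_π^{2π} 10^2 dx] = (1/(2π)) · (1π + 100π) = (1 + 100)/2 = 101/2.
So Σ_{n ∈ Z} |c_n|^2 = 101/2.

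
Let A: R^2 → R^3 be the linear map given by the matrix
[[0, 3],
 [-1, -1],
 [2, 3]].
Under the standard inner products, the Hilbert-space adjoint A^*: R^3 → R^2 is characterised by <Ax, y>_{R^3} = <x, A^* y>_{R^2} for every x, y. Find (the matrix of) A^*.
A^* = A^T =
[[0, -1, 2],
 [3, -1, 3]]

For real matrices with standard dot products, the defining identity <Ax, y> = <x, A^* y> gives (Ax)^T y = x^T (A^*) y, i.e. x^T A^T y = x^T (A^*) y. Since this holds for all x, y, we must have A^* = A^T. Therefore
A^* =
[[0, -1, 2],
 [3, -1, 3]].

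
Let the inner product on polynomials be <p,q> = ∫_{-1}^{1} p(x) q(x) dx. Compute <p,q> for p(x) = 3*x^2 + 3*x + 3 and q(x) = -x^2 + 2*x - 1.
<p,q> = -36/5

Expand the product: p(x)·q(x) = -3*x^4 + 3*x^3 + 3*x - 3.
∫_{-1}^{1} of each monomial x^k gives [2/(k+1) if k even, 0 if k odd]. Integrating term-by-term (or equivalently evaluating the antiderivative F(x) = -3*x^5/5 + 3*x^4/4 + 3*x^2/2 - 3*x at the endpoints):
  F(1) − F(−1) = -27/20 − (117/20) = -36/5.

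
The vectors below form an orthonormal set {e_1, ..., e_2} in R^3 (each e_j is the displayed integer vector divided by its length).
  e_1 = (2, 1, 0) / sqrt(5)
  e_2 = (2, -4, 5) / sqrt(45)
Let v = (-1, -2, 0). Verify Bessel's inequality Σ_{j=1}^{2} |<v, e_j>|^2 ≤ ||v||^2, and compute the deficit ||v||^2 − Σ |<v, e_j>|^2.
Σ |<v, e_j>|^2 = 4; ||v||^2 = 5; deficit = 1

Write each e_j = u_j / sqrt(<u_j, u_j>) where u_j is the displayed integer vector. Then <v, e_j> = <v, u_j> / sqrt(<u_j, u_j>), so |<v, e_j>|^2 = <v, u_j>^2 / <u_j, u_j>.
Coefficients: <v, e_1> = -4/sqrt(5), <v, e_2> = 6/sqrt(45).
Square and sum: Σ |<v, e_j>|^2 = 4.
Compute ||v||^2 = v·v = 5.
Deficit = 5 − 4 = 1 ≥ 0, confirming Bessel's inequality. (The deficit equals ||v − Σ <v,e_j> e_j||^2, the squared distance from v to span{e_j}.)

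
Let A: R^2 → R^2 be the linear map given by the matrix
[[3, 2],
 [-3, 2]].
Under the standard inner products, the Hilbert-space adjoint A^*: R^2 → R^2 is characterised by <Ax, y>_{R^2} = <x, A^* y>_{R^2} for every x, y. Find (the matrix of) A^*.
A^* = A^T =
[[3, -3],
 [2, 2]]

For real matrices with standard dot products, the defining identity <Ax, y> = <x, A^* y> gives (Ax)^T y = x^T (A^*) y, i.e. x^T A^T y = x^T (A^*) y. Since this holds for all x, y, we must have A^* = A^T. Therefore
A^* =
[[3, -3],
 [2, 2]].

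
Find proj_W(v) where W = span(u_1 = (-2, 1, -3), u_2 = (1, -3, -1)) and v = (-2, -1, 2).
proj_W(v) = (1/3, 1/6, 5/6)

Set up U = [u_1 | ... | u_2] ∈ R^(3×2). The projector onto W = col(U) is P = U (U^T U)^(-1) U^T.
Compute U^T U =
  [14, -2]
  [-2, 11],
and U^T v = (-3, -1).
Solve U^T U · c = U^T v for the coefficients: c = (-7/30, -2/15). The projection is proj_W(v) = U c.
Check: (v - proj_W(v)) · u_1 = 0  (should be 0).
Check: (v - proj_W(v)) · u_2 = 0  (should be 0).
Result: proj_W(v) = (1/3, 1/6, 5/6).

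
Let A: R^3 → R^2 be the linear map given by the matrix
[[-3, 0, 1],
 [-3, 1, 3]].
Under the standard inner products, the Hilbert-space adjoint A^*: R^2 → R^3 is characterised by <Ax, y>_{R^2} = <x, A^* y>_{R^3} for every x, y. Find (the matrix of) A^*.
A^* = A^T =
[[-3, -3],
 [0, 1],
 [1, 3]]

For real matrices with standard dot products, the defining identity <Ax, y> = <x, A^* y> gives (Ax)^T y = x^T (A^*) y, i.e. x^T A^T y = x^T (A^*) y. Since this holds for all x, y, we must have A^* = A^T. Therefore
A^* =
[[-3, -3],
 [0, 1],
 [1, 3]].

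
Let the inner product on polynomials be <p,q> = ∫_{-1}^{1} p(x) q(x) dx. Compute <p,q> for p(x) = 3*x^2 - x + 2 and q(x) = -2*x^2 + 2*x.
<p,q> = -32/5

Expand the product: p(x)·q(x) = -6*x^4 + 8*x^3 - 6*x^2 + 4*x.
∫_{-1}^{1} of each monomial x^k gives [2/(k+1) if k even, 0 if k odd]. Integrating term-by-term (or equivalently evaluating the antiderivative F(x) = -6*x^5/5 + 2*x^4 - 2*x^3 + 2*x^2 at the endpoints):
  F(1) − F(−1) = 4/5 − (36/5) = -32/5.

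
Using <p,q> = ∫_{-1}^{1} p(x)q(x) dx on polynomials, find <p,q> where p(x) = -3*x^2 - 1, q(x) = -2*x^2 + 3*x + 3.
<p,q> = -124/15

Expand the product: p(x)·q(x) = 6*x^4 - 9*x^3 - 7*x^2 - 3*x - 3.
∫_{-1}^{1} of each monomial x^k gives [2/(k+1) if k even, 0 if k odd]. Integrating term-by-term (or equivalently evaluating the antiderivative F(x) = 6*x^5/5 - 9*x^4/4 - 7*x^3/3 - 3*x^2/2 - 3*x at the endpoints):
  F(1) − F(−1) = -473/60 − (23/60) = -124/15.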